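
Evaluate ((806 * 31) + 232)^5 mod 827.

782

806 * 31 = 24986 ≡ 176 (mod 827)
176 + 232 = 408
(408)^5 ≡ 782 (mod 827)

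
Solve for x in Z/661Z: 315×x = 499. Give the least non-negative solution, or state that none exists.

gcd(315, 661) = 1, so a unique solution mod 661 exists.
315⁻¹ ≡ 533 (mod 661).
x ≡ 533×499 ≡ 245 (mod 661).

245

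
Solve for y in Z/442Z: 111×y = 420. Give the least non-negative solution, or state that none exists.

gcd(111, 442) = 1, so a unique solution mod 442 exists.
111⁻¹ ≡ 223 (mod 442).
y ≡ 223×420 ≡ 398 (mod 442).

398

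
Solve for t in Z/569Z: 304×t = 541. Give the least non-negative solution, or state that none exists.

gcd(304, 569) = 1, so a unique solution mod 569 exists.
304⁻¹ ≡ 73 (mod 569).
t ≡ 73×541 ≡ 232 (mod 569).

232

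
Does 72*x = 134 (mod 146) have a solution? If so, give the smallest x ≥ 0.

12

gcd(72, 146) = 2, and 2 | 134, so solutions exist.
Divide through by 2: 36*x ≡ 67 (mod 73).
36⁻¹ ≡ 71 (mod 73).
x ≡ 71*67 ≡ 12 (mod 73).
The smallest non-negative solution is x = 12.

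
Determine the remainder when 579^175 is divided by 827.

By square-and-multiply:
175 in binary is 10101111, i.e. 175 = 128 + 32 + 8 + 4 + 2 + 1.
579^1 ≡ 579 (mod 827)
579^2 ≡ 579^2 = 335241 ≡ 306 (mod 827)
579^4 ≡ 306^2 = 93636 ≡ 185 (mod 827)
579^8 ≡ 185^2 = 34225 ≡ 318 (mod 827)
579^16 ≡ 318^2 = 101124 ≡ 230 (mod 827)
579^32 ≡ 230^2 = 52900 ≡ 799 (mod 827)
579^64 ≡ 799^2 = 638401 ≡ 784 (mod 827)
579^128 ≡ 784^2 = 614656 ≡ 195 (mod 827)
579^175 = 579^128 × 579^32 × 579^8 × 579^4 × 579^2 × 579^1 ≡ 195 × 799 × 318 × 185 × 306 × 579 (mod 827).
Accumulate the product:
195 × 799 = 155805 ≡ 329
329 × 318 = 104622 ≡ 420
420 × 185 = 77700 ≡ 789
789 × 306 = 241434 ≡ 777
777 × 579 = 449883 ≡ 822

822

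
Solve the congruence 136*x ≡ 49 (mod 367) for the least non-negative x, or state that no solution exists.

111

gcd(136, 367) = 1, so a unique solution mod 367 exists.
136⁻¹ ≡ 197 (mod 367).
x ≡ 197*49 ≡ 111 (mod 367).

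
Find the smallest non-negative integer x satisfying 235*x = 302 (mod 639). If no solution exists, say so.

gcd(235, 639) = 1, so a unique solution mod 639 exists.
235⁻¹ ≡ 397 (mod 639).
x ≡ 397*302 ≡ 401 (mod 639).

401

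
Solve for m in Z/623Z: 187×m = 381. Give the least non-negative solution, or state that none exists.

72

gcd(187, 623) = 1, so a unique solution mod 623 exists.
187⁻¹ ≡ 10 (mod 623).
m ≡ 10×381 ≡ 72 (mod 623).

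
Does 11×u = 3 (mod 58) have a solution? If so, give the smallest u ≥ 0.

gcd(11, 58) = 1, so a unique solution mod 58 exists.
11⁻¹ ≡ 37 (mod 58).
u ≡ 37×3 ≡ 53 (mod 58).

53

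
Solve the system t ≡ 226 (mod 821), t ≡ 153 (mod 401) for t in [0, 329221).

821⁻¹ mod 401: 821*190 ≡ 1 (mod 401), so 821⁻¹ ≡ 190.
t = 226 + 821*((153 − 226)*190 mod 401) = 226 + 821*165 = 135691.

135691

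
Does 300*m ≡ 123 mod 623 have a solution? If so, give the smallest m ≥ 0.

gcd(300, 623) = 1, so a unique solution mod 623 exists.
300⁻¹ ≡ 27 (mod 623).
m ≡ 27*123 ≡ 206 (mod 623).

206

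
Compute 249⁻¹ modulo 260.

189

260 = 1·249 + 11
249 = 22·11 + 7
11 = 1·7 + 4
7 = 1·4 + 3
4 = 1·3 + 1
3 = 3·1 + 0
gcd(249, 260) = 1, so the inverse exists.
Bézout: 1 = 68·260 − 71·249.
So 249⁻¹ ≡ −71 ≡ 189 (mod 260).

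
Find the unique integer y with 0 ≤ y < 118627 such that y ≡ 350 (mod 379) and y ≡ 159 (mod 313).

379⁻¹ mod 313: 379·166 ≡ 1 (mod 313), so 379⁻¹ ≡ 166.
y = 350 + 379·((159 − 350)·166 mod 313) = 350 + 379·220 = 83730.
Check: 83730 mod 379 = 350, 83730 mod 313 = 159. ✓

83730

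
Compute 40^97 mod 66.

28

Compute successive squares:
40^1 ≡ 40 (mod 66)
40^2 ≡ 40^2 = 1600 ≡ 16 (mod 66)
40^4 ≡ 16^2 = 256 ≡ 58 (mod 66)
40^8 ≡ 58^2 = 3364 ≡ 64 (mod 66)
40^16 ≡ 64^2 = 4096 ≡ 4 (mod 66)
40^32 ≡ 4^2 = 16 (mod 66)
40^64 ≡ 16^2 = 256 ≡ 58 (mod 66)
40^97 = 40^64 * 40^32 * 40^1 ≡ 58 * 16 * 40 (mod 66).
Accumulate the product:
58 * 16 = 928 ≡ 4
4 * 40 = 160 ≡ 28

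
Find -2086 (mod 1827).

1568

-2086 = -2×1827 + 1568, so -2086 ≡ 1568 (mod 1827).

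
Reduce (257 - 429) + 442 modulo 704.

270

257 - 429 = -172 ≡ 532 (mod 704)
532 + 442 = 974 ≡ 270 (mod 704)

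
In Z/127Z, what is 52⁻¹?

Run the extended Euclidean algorithm:
127 = 2·52 + 23
52 = 2·23 + 6
23 = 3·6 + 5
6 = 1·5 + 1
5 = 5·1 + 0
gcd(52, 127) = 1, so the inverse exists.
Back-substitute for 1:
1 = 1·6 − 1·5
  = −1·23 + 4·6
  = 4·52 − 9·23
  = −9·127 + 22·52
So 52⁻¹ ≡ 22 (mod 127).

22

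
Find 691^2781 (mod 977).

714

2781 in binary is 101011011101, i.e. 2781 = 2048 + 512 + 128 + 64 + 16 + 8 + 4 + 1.
691^1 ≡ 691 (mod 977)
691^2 ≡ 691^2 = 477481 ≡ 705 (mod 977)
691^4 ≡ 705^2 = 497025 ≡ 709 (mod 977)
691^8 ≡ 709^2 = 502681 ≡ 503 (mod 977)
691^16 ≡ 503^2 = 253009 ≡ 943 (mod 977)
691^32 ≡ 943^2 = 889249 ≡ 179 (mod 977)
691^64 ≡ 179^2 = 32041 ≡ 777 (mod 977)
691^128 ≡ 777^2 = 603729 ≡ 920 (mod 977)
691^256 ≡ 920^2 = 846400 ≡ 318 (mod 977)
691^512 ≡ 318^2 = 101124 ≡ 493 (mod 977)
691^1024 ≡ 493^2 = 243049 ≡ 753 (mod 977)
691^2048 ≡ 753^2 = 567009 ≡ 349 (mod 977)
691^2781 = 691^2048 · 691^512 · 691^128 · 691^64 · 691^16 · 691^8 · 691^4 · 691^1 ≡ 349 · 493 · 920 · 777 · 943 · 503 · 709 · 691 (mod 977).
Accumulate the product:
349 · 493 = 172057 ≡ 105
105 · 920 = 96600 ≡ 854
854 · 777 = 663558 ≡ 175
175 · 943 = 165025 ≡ 889
889 · 503 = 447167 ≡ 678
678 · 709 = 480702 ≡ 18
18 · 691 = 12438 ≡ 714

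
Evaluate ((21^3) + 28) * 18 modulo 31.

(21)^3 ≡ 23 (mod 31)
23 + 28 = 51 ≡ 20 (mod 31)
20 * 18 = 360 ≡ 19 (mod 31)

19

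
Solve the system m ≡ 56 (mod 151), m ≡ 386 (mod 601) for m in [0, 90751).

151⁻¹ mod 601: 151×402 ≡ 1 (mod 601), so 151⁻¹ ≡ 402.
m = 56 + 151×((386 − 56)×402 mod 601) = 56 + 151×440 = 66496.
Check: 66496 mod 151 = 56, 66496 mod 601 = 386. ✓

66496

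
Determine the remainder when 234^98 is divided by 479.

128

Compute successive squares:
98 in binary is 1100010, i.e. 98 = 64 + 32 + 2.
234^1 ≡ 234 (mod 479)
234^2 ≡ 234^2 = 54756 ≡ 150 (mod 479)
234^4 ≡ 150^2 = 22500 ≡ 466 (mod 479)
234^8 ≡ 466^2 = 217156 ≡ 169 (mod 479)
234^16 ≡ 169^2 = 28561 ≡ 300 (mod 479)
234^32 ≡ 300^2 = 90000 ≡ 427 (mod 479)
234^64 ≡ 427^2 = 182329 ≡ 309 (mod 479)
234^98 = 234^64 · 234^32 · 234^2 ≡ 309 · 427 · 150 (mod 479).
Accumulate the product:
309 · 427 = 131943 ≡ 218
218 · 150 = 32700 ≡ 128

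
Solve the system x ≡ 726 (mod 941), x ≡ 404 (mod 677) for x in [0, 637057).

120233

941⁻¹ mod 677: 941×418 ≡ 1 (mod 677), so 941⁻¹ ≡ 418.
x = 726 + 941×((404 − 726)×418 mod 677) = 726 + 941×127 = 120233.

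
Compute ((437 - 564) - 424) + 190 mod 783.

437 - 564 = -127 ≡ 656 (mod 783)
656 - 424 = 232
232 + 190 = 422

422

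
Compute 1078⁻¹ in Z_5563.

418

Run the extended Euclidean algorithm:
5563 = 5×1078 + 173
1078 = 6×173 + 40
173 = 4×40 + 13
40 = 3×13 + 1
13 = 13×1 + 0
gcd(1078, 5563) = 1, so the inverse exists.
Bézout: 1 = −81×5563 + 418×1078.
So 1078⁻¹ ≡ 418 (mod 5563).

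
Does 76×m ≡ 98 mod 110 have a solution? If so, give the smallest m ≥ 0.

gcd(76, 110) = 2, and 2 | 98, so solutions exist.
Divide through by 2: 38×m = 49 (mod 55).
38⁻¹ ≡ 42 (mod 55).
m ≡ 42×49 ≡ 23 (mod 55).
The smallest non-negative solution is m = 23.

23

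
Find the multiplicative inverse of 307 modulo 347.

26

347 = 1*307 + 40
307 = 7*40 + 27
40 = 1*27 + 13
27 = 2*13 + 1
13 = 13*1 + 0
gcd(307, 347) = 1, so the inverse exists.
Back-substitute for 1:
1 = 1*27 − 2*13
  = −2*40 + 3*27
  = 3*307 − 23*40
  = −23*347 + 26*307
So 307⁻¹ ≡ 26 (mod 347).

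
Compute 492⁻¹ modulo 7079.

1223

Apply the Euclidean algorithm and back-substitute:
7079 = 14×492 + 191
492 = 2×191 + 110
191 = 1×110 + 81
110 = 1×81 + 29
81 = 2×29 + 23
29 = 1×23 + 6
23 = 3×6 + 5
6 = 1×5 + 1
5 = 5×1 + 0
gcd(492, 7079) = 1, so the inverse exists.
Bézout: 1 = −85×7079 + 1223×492.
So 492⁻¹ ≡ 1223 (mod 7079).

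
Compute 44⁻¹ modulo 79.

9

By the extended Euclidean algorithm:
79 = 1*44 + 35
44 = 1*35 + 9
35 = 3*9 + 8
9 = 1*8 + 1
8 = 8*1 + 0
gcd(44, 79) = 1, so the inverse exists.
Bézout: 1 = −5*79 + 9*44.
So 44⁻¹ ≡ 9 (mod 79).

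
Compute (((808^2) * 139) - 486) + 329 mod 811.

(808)^2 ≡ 9 (mod 811)
9 * 139 = 1251 ≡ 440 (mod 811)
440 - 486 = -46 ≡ 765 (mod 811)
765 + 329 = 1094 ≡ 283 (mod 811)

283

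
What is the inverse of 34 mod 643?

By the extended Euclidean algorithm:
643 = 18*34 + 31
34 = 1*31 + 3
31 = 10*3 + 1
3 = 3*1 + 0
gcd(34, 643) = 1, so the inverse exists.
Back-substitute for 1:
1 = 1*31 − 10*3
  = −10*34 + 11*31
  = 11*643 − 208*34
So 34⁻¹ ≡ −208 ≡ 435 (mod 643).

435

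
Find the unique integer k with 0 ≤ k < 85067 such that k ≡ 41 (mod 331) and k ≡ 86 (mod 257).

331⁻¹ mod 257: 331·66 ≡ 1 (mod 257), so 331⁻¹ ≡ 66.
k = 41 + 331·((86 − 41)·66 mod 257) = 41 + 331·143 = 47374.
Check: 47374 mod 331 = 41, 47374 mod 257 = 86. ✓

47374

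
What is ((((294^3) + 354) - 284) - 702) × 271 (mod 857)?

824

(294)^3 ≡ 420 (mod 857)
420 + 354 = 774
774 - 284 = 490
490 - 702 = -212 ≡ 645 (mod 857)
645 × 271 = 174795 ≡ 824 (mod 857)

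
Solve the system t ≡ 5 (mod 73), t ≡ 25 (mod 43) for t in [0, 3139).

73⁻¹ mod 43: 73*33 ≡ 1 (mod 43), so 73⁻¹ ≡ 33.
t = 5 + 73*((25 − 5)*33 mod 43) = 5 + 73*15 = 1100.
Check: 1100 mod 73 = 5, 1100 mod 43 = 25. ✓

1100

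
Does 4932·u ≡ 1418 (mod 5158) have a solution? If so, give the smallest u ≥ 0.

861

gcd(4932, 5158) = 2, and 2 | 1418, so solutions exist.
Divide through by 2: 2466·u ≡ 709 (mod 2579).
2466⁻¹ ≡ 2191 (mod 2579).
u ≡ 2191·709 ≡ 861 (mod 2579).
The smallest non-negative solution is u = 861.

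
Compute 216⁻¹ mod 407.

Apply the Euclidean algorithm and back-substitute:
407 = 1·216 + 191
216 = 1·191 + 25
191 = 7·25 + 16
25 = 1·16 + 9
16 = 1·9 + 7
9 = 1·7 + 2
7 = 3·2 + 1
2 = 2·1 + 0
gcd(216, 407) = 1, so the inverse exists.
Bézout: 1 = 95·407 − 179·216.
So 216⁻¹ ≡ −179 ≡ 228 (mod 407).

228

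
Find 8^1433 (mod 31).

16

8^1 ≡ 8 (mod 31)
8^2 ≡ 8^2 = 64 ≡ 2 (mod 31)
8^4 ≡ 2^2 = 4 (mod 31)
8^8 ≡ 4^2 = 16 (mod 31)
8^16 ≡ 16^2 = 256 ≡ 8 (mod 31)
8^32 ≡ 8^2 = 64 ≡ 2 (mod 31)
8^64 ≡ 2^2 = 4 (mod 31)
8^128 ≡ 4^2 = 16 (mod 31)
8^256 ≡ 16^2 = 256 ≡ 8 (mod 31)
8^512 ≡ 8^2 = 64 ≡ 2 (mod 31)
8^1024 ≡ 2^2 = 4 (mod 31)
8^1433 = 8^1024 * 8^256 * 8^128 * 8^16 * 8^8 * 8^1 ≡ 4 * 8 * 16 * 8 * 16 * 8 (mod 31).
Accumulate the product:
4 * 8 = 32 ≡ 1
1 * 16 = 16
16 * 8 = 128 ≡ 4
4 * 16 = 64 ≡ 2
2 * 8 = 16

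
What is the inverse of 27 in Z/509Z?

132

Run the extended Euclidean algorithm:
509 = 18·27 + 23
27 = 1·23 + 4
23 = 5·4 + 3
4 = 1·3 + 1
3 = 3·1 + 0
gcd(27, 509) = 1, so the inverse exists.
Bézout: 1 = −7·509 + 132·27.
So 27⁻¹ ≡ 132 (mod 509).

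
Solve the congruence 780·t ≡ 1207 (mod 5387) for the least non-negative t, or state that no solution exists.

gcd(780, 5387) = 1, so a unique solution mod 5387 exists.
780⁻¹ ≡ 3985 (mod 5387).
t ≡ 3985·1207 ≡ 4691 (mod 5387).

4691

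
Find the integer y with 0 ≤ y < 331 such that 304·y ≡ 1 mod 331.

49

Run the extended Euclidean algorithm:
331 = 1×304 + 27
304 = 11×27 + 7
27 = 3×7 + 6
7 = 1×6 + 1
6 = 6×1 + 0
gcd(304, 331) = 1, so the inverse exists.
Bézout: 1 = −45×331 + 49×304.
So 304⁻¹ ≡ 49 (mod 331).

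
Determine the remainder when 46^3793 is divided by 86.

Using repeated squaring:
3793 in binary is 111011010001, i.e. 3793 = 2048 + 1024 + 512 + 128 + 64 + 16 + 1.
46^1 ≡ 46 (mod 86)
46^2 ≡ 46^2 = 2116 ≡ 52 (mod 86)
46^4 ≡ 52^2 = 2704 ≡ 38 (mod 86)
46^8 ≡ 38^2 = 1444 ≡ 68 (mod 86)
46^16 ≡ 68^2 = 4624 ≡ 66 (mod 86)
46^32 ≡ 66^2 = 4356 ≡ 56 (mod 86)
46^64 ≡ 56^2 = 3136 ≡ 40 (mod 86)
46^128 ≡ 40^2 = 1600 ≡ 52 (mod 86)
46^256 ≡ 52^2 = 2704 ≡ 38 (mod 86)
46^512 ≡ 38^2 = 1444 ≡ 68 (mod 86)
46^1024 ≡ 68^2 = 4624 ≡ 66 (mod 86)
46^2048 ≡ 66^2 = 4356 ≡ 56 (mod 86)
46^3793 = 46^2048 × 46^1024 × 46^512 × 46^128 × 46^64 × 46^16 × 46^1 ≡ 56 × 66 × 68 × 52 × 40 × 66 × 46 (mod 86).
Accumulate the product:
56 × 66 = 3696 ≡ 84
84 × 68 = 5712 ≡ 36
36 × 52 = 1872 ≡ 66
66 × 40 = 2640 ≡ 60
60 × 66 = 3960 ≡ 4
4 × 46 = 184 ≡ 12

12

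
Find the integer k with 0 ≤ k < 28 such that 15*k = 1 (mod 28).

By the extended Euclidean algorithm:
28 = 1×15 + 13
15 = 1×13 + 2
13 = 6×2 + 1
2 = 2×1 + 0
gcd(15, 28) = 1, so the inverse exists.
Bézout: 1 = 7×28 − 13×15.
So 15⁻¹ ≡ −13 ≡ 15 (mod 28).

15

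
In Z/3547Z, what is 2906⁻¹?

3547 = 1*2906 + 641
2906 = 4*641 + 342
641 = 1*342 + 299
342 = 1*299 + 43
299 = 6*43 + 41
43 = 1*41 + 2
41 = 20*2 + 1
2 = 2*1 + 0
gcd(2906, 3547) = 1, so the inverse exists.
Bézout: 1 = 1419*3547 − 1732*2906.
So 2906⁻¹ ≡ −1732 ≡ 1815 (mod 3547).

1815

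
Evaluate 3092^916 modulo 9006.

4576

916 in binary is 1110010100, i.e. 916 = 512 + 256 + 128 + 16 + 4.
3092^1 ≡ 3092 (mod 9006)
3092^2 ≡ 3092^2 = 9560464 ≡ 5098 (mod 9006)
3092^4 ≡ 5098^2 = 25989604 ≡ 7294 (mod 9006)
3092^8 ≡ 7294^2 = 53202436 ≡ 3994 (mod 9006)
3092^16 ≡ 3994^2 = 15952036 ≡ 2410 (mod 9006)
3092^32 ≡ 2410^2 = 5808100 ≡ 8236 (mod 9006)
3092^64 ≡ 8236^2 = 67831696 ≡ 7510 (mod 9006)
3092^128 ≡ 7510^2 = 56400100 ≡ 4528 (mod 9006)
3092^256 ≡ 4528^2 = 20502784 ≡ 5128 (mod 9006)
3092^512 ≡ 5128^2 = 26296384 ≡ 7870 (mod 9006)
3092^916 = 3092^512 * 3092^256 * 3092^128 * 3092^16 * 3092^4 ≡ 7870 * 5128 * 4528 * 2410 * 7294 (mod 9006).
Accumulate the product:
7870 * 5128 = 40357360 ≡ 1474
1474 * 4528 = 6674272 ≡ 826
826 * 2410 = 1990660 ≡ 334
334 * 7294 = 2436196 ≡ 4576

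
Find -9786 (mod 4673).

-9786 = -3*4673 + 4233, so -9786 ≡ 4233 (mod 4673).

4233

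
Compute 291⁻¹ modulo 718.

227

Run the extended Euclidean algorithm:
718 = 2·291 + 136
291 = 2·136 + 19
136 = 7·19 + 3
19 = 6·3 + 1
3 = 3·1 + 0
gcd(291, 718) = 1, so the inverse exists.
Bézout: 1 = −92·718 + 227·291.
So 291⁻¹ ≡ 227 (mod 718).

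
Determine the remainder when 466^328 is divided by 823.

785

328 in binary is 101001000, i.e. 328 = 256 + 64 + 8.
466^1 ≡ 466 (mod 823)
466^2 ≡ 466^2 = 217156 ≡ 707 (mod 823)
466^4 ≡ 707^2 = 499849 ≡ 288 (mod 823)
466^8 ≡ 288^2 = 82944 ≡ 644 (mod 823)
466^16 ≡ 644^2 = 414736 ≡ 767 (mod 823)
466^32 ≡ 767^2 = 588289 ≡ 667 (mod 823)
466^64 ≡ 667^2 = 444889 ≡ 469 (mod 823)
466^128 ≡ 469^2 = 219961 ≡ 220 (mod 823)
466^256 ≡ 220^2 = 48400 ≡ 666 (mod 823)
466^328 = 466^256 × 466^64 × 466^8 ≡ 666 × 469 × 644 (mod 823).
Accumulate the product:
666 × 469 = 312354 ≡ 437
437 × 644 = 281428 ≡ 785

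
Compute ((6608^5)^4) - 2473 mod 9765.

(6608)^5 ≡ 4613 (mod 9765)
(4613)^4 ≡ 4396 (mod 9765)
4396 - 2473 = 1923

1923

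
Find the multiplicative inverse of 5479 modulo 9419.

9419 = 1*5479 + 3940
5479 = 1*3940 + 1539
3940 = 2*1539 + 862
1539 = 1*862 + 677
862 = 1*677 + 185
677 = 3*185 + 122
185 = 1*122 + 63
122 = 1*63 + 59
63 = 1*59 + 4
59 = 14*4 + 3
4 = 1*3 + 1
3 = 3*1 + 0
gcd(5479, 9419) = 1, so the inverse exists.
Bézout: 1 = 1392*9419 − 2393*5479.
So 5479⁻¹ ≡ −2393 ≡ 7026 (mod 9419).

7026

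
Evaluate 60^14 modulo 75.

0

Using repeated squaring:
14 in binary is 1110, i.e. 14 = 8 + 4 + 2.
60^1 ≡ 60 (mod 75)
60^2 ≡ 60^2 = 3600 ≡ 0 (mod 75)
60^4 ≡ 0^2 = 0 (mod 75)
60^8 ≡ 0^2 = 0 (mod 75)
60^14 = 60^8 × 60^4 × 60^2 ≡ 0 × 0 × 0 (mod 75).
Accumulate the product:
0 × 0 = 0
0 × 0 = 0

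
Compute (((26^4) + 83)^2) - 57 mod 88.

(26)^4 ≡ 80 (mod 88)
80 + 83 = 163 ≡ 75 (mod 88)
(75)^2 ≡ 81 (mod 88)
81 - 57 = 24

24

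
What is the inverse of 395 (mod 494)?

494 = 1·395 + 99
395 = 3·99 + 98
99 = 1·98 + 1
98 = 98·1 + 0
gcd(395, 494) = 1, so the inverse exists.
Bézout: 1 = 4·494 − 5·395.
So 395⁻¹ ≡ −5 ≡ 489 (mod 494).

489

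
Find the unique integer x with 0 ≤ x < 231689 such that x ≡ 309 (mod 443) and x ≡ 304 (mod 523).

188584

443⁻¹ mod 523: 443*438 ≡ 1 (mod 523), so 443⁻¹ ≡ 438.
x = 309 + 443*((304 − 309)*438 mod 523) = 309 + 443*425 = 188584.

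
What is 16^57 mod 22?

57 in binary is 111001, i.e. 57 = 32 + 16 + 8 + 1.
16^1 ≡ 16 (mod 22)
16^2 ≡ 16^2 = 256 ≡ 14 (mod 22)
16^4 ≡ 14^2 = 196 ≡ 20 (mod 22)
16^8 ≡ 20^2 = 400 ≡ 4 (mod 22)
16^16 ≡ 4^2 = 16 (mod 22)
16^32 ≡ 16^2 = 256 ≡ 14 (mod 22)
16^57 = 16^32 * 16^16 * 16^8 * 16^1 ≡ 14 * 16 * 4 * 16 (mod 22).
Accumulate the product:
14 * 16 = 224 ≡ 4
4 * 4 = 16
16 * 16 = 256 ≡ 14

14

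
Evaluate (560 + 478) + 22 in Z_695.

365

560 + 478 = 1038 ≡ 343 (mod 695)
343 + 22 = 365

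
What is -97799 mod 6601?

1216

-97799 = -15×6601 + 1216, so -97799 ≡ 1216 (mod 6601).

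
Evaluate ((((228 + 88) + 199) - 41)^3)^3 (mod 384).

0

228 + 88 = 316
316 + 199 = 515 ≡ 131 (mod 384)
131 - 41 = 90
(90)^3 ≡ 168 (mod 384)
(168)^3 ≡ 0 (mod 384)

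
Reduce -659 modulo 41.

-659 = -17·41 + 38, so -659 ≡ 38 (mod 41).

38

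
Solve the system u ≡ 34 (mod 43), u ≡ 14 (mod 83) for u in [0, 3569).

1840

43⁻¹ mod 83: 43*56 ≡ 1 (mod 83), so 43⁻¹ ≡ 56.
u = 34 + 43*((14 − 34)*56 mod 83) = 34 + 43*42 = 1840.
Check: 1840 mod 43 = 34, 1840 mod 83 = 14. ✓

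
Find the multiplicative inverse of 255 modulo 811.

811 = 3*255 + 46
255 = 5*46 + 25
46 = 1*25 + 21
25 = 1*21 + 4
21 = 5*4 + 1
4 = 4*1 + 0
gcd(255, 811) = 1, so the inverse exists.
Back-substitute for 1:
1 = 1*21 − 5*4
  = −5*25 + 6*21
  = 6*46 − 11*25
  = −11*255 + 61*46
  = 61*811 − 194*255
So 255⁻¹ ≡ −194 ≡ 617 (mod 811).

617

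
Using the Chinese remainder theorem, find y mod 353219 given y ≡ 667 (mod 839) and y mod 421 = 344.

208739

839⁻¹ mod 421: 839·140 ≡ 1 (mod 421), so 839⁻¹ ≡ 140.
y = 667 + 839·((344 − 667)·140 mod 421) = 667 + 839·248 = 208739.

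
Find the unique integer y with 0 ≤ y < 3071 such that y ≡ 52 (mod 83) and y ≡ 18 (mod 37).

2127

83⁻¹ mod 37: 83*33 ≡ 1 (mod 37), so 83⁻¹ ≡ 33.
y = 52 + 83*((18 − 52)*33 mod 37) = 52 + 83*25 = 2127.
Check: 2127 mod 83 = 52, 2127 mod 37 = 18. ✓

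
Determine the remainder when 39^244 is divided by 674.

244 in binary is 11110100, i.e. 244 = 128 + 64 + 32 + 16 + 4.
39^1 ≡ 39 (mod 674)
39^2 ≡ 39^2 = 1521 ≡ 173 (mod 674)
39^4 ≡ 173^2 = 29929 ≡ 273 (mod 674)
39^8 ≡ 273^2 = 74529 ≡ 389 (mod 674)
39^16 ≡ 389^2 = 151321 ≡ 345 (mod 674)
39^32 ≡ 345^2 = 119025 ≡ 401 (mod 674)
39^64 ≡ 401^2 = 160801 ≡ 389 (mod 674)
39^128 ≡ 389^2 = 151321 ≡ 345 (mod 674)
39^244 = 39^128 · 39^64 · 39^32 · 39^16 · 39^4 ≡ 345 · 389 · 401 · 345 · 273 (mod 674).
Accumulate the product:
345 · 389 = 134205 ≡ 79
79 · 401 = 31679 ≡ 1
1 · 345 = 345
345 · 273 = 94185 ≡ 499

499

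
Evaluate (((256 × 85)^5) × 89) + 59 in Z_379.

113

256 × 85 = 21760 ≡ 157 (mod 379)
(157)^5 ≡ 73 (mod 379)
73 × 89 = 6497 ≡ 54 (mod 379)
54 + 59 = 113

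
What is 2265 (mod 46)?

2265 = 49*46 + 11, so 2265 ≡ 11 (mod 46).

11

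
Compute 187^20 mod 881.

831

20 in binary is 10100, i.e. 20 = 16 + 4.
187^1 ≡ 187 (mod 881)
187^2 ≡ 187^2 = 34969 ≡ 610 (mod 881)
187^4 ≡ 610^2 = 372100 ≡ 318 (mod 881)
187^8 ≡ 318^2 = 101124 ≡ 690 (mod 881)
187^16 ≡ 690^2 = 476100 ≡ 360 (mod 881)
187^20 = 187^16 · 187^4 ≡ 360 · 318 (mod 881).
360 · 318 = 114480 ≡ 831 (mod 881).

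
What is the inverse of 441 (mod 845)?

571

845 = 1×441 + 404
441 = 1×404 + 37
404 = 10×37 + 34
37 = 1×34 + 3
34 = 11×3 + 1
3 = 3×1 + 0
gcd(441, 845) = 1, so the inverse exists.
Bézout: 1 = 143×845 − 274×441.
So 441⁻¹ ≡ −274 ≡ 571 (mod 845).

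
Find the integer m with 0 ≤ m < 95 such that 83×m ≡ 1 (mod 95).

87

95 = 1·83 + 12
83 = 6·12 + 11
12 = 1·11 + 1
11 = 11·1 + 0
gcd(83, 95) = 1, so the inverse exists.
Back-substitute for 1:
1 = 1·12 − 1·11
  = −1·83 + 7·12
  = 7·95 − 8·83
So 83⁻¹ ≡ −8 ≡ 87 (mod 95).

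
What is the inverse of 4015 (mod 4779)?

1495

4779 = 1*4015 + 764
4015 = 5*764 + 195
764 = 3*195 + 179
195 = 1*179 + 16
179 = 11*16 + 3
16 = 5*3 + 1
3 = 3*1 + 0
gcd(4015, 4779) = 1, so the inverse exists.
Back-substitute for 1:
1 = 1*16 − 5*3
  = −5*179 + 56*16
  = 56*195 − 61*179
  = −61*764 + 239*195
  = 239*4015 − 1256*764
  = −1256*4779 + 1495*4015
So 4015⁻¹ ≡ 1495 (mod 4779).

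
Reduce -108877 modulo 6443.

654

-108877 = -17*6443 + 654, so -108877 ≡ 654 (mod 6443).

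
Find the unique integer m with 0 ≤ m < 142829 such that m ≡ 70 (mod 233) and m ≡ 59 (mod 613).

233⁻¹ mod 613: 233×221 ≡ 1 (mod 613), so 233⁻¹ ≡ 221.
m = 70 + 233×((59 − 70)×221 mod 613) = 70 + 233×21 = 4963.

4963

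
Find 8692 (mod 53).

8692 = 164·53 + 0, so 8692 ≡ 0 (mod 53).

0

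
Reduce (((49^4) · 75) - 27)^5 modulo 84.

36

(49)^4 ≡ 49 (mod 84)
49 · 75 = 3675 ≡ 63 (mod 84)
63 - 27 = 36
(36)^5 ≡ 36 (mod 84)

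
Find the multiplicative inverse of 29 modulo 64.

64 = 2*29 + 6
29 = 4*6 + 5
6 = 1*5 + 1
5 = 5*1 + 0
gcd(29, 64) = 1, so the inverse exists.
Back-substitute for 1:
1 = 1*6 − 1*5
  = −1*29 + 5*6
  = 5*64 − 11*29
So 29⁻¹ ≡ −11 ≡ 53 (mod 64).

53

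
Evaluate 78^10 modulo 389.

122

Using repeated squaring:
10 in binary is 1010, i.e. 10 = 8 + 2.
78^1 ≡ 78 (mod 389)
78^2 ≡ 78^2 = 6084 ≡ 249 (mod 389)
78^4 ≡ 249^2 = 62001 ≡ 150 (mod 389)
78^8 ≡ 150^2 = 22500 ≡ 327 (mod 389)
78^10 = 78^8 · 78^2 ≡ 327 · 249 (mod 389).
327 · 249 = 81423 ≡ 122 (mod 389).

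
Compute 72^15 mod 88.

By square-and-multiply:
15 in binary is 1111, i.e. 15 = 8 + 4 + 2 + 1.
72^1 ≡ 72 (mod 88)
72^2 ≡ 72^2 = 5184 ≡ 80 (mod 88)
72^4 ≡ 80^2 = 6400 ≡ 64 (mod 88)
72^8 ≡ 64^2 = 4096 ≡ 48 (mod 88)
72^15 = 72^8 · 72^4 · 72^2 · 72^1 ≡ 48 · 64 · 80 · 72 (mod 88).
Accumulate the product:
48 · 64 = 3072 ≡ 80
80 · 80 = 6400 ≡ 64
64 · 72 = 4608 ≡ 32

32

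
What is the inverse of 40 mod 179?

179 = 4*40 + 19
40 = 2*19 + 2
19 = 9*2 + 1
2 = 2*1 + 0
gcd(40, 179) = 1, so the inverse exists.
Back-substitute for 1:
1 = 1*19 − 9*2
  = −9*40 + 19*19
  = 19*179 − 85*40
So 40⁻¹ ≡ −85 ≡ 94 (mod 179).

94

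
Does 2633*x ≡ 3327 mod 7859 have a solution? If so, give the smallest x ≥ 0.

gcd(2633, 7859) = 1, so a unique solution mod 7859 exists.
2633⁻¹ ≡ 4519 (mod 7859).
x ≡ 4519*3327 ≡ 446 (mod 7859).

446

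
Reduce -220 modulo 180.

-220 = -2*180 + 140, so -220 ≡ 140 (mod 180).

140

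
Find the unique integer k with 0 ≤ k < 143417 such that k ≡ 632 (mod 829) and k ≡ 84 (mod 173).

140733

829⁻¹ mod 173: 829*24 ≡ 1 (mod 173), so 829⁻¹ ≡ 24.
k = 632 + 829*((84 − 632)*24 mod 173) = 632 + 829*169 = 140733.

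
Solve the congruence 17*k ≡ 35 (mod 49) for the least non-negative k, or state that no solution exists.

28

gcd(17, 49) = 1, so a unique solution mod 49 exists.
17⁻¹ ≡ 26 (mod 49).
k ≡ 26*35 ≡ 28 (mod 49).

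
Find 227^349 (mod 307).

Compute successive squares:
349 in binary is 101011101, i.e. 349 = 256 + 64 + 16 + 8 + 4 + 1.
227^1 ≡ 227 (mod 307)
227^2 ≡ 227^2 = 51529 ≡ 260 (mod 307)
227^4 ≡ 260^2 = 67600 ≡ 60 (mod 307)
227^8 ≡ 60^2 = 3600 ≡ 223 (mod 307)
227^16 ≡ 223^2 = 49729 ≡ 302 (mod 307)
227^32 ≡ 302^2 = 91204 ≡ 25 (mod 307)
227^64 ≡ 25^2 = 625 ≡ 11 (mod 307)
227^128 ≡ 11^2 = 121 (mod 307)
227^256 ≡ 121^2 = 14641 ≡ 212 (mod 307)
227^349 = 227^256 · 227^64 · 227^16 · 227^8 · 227^4 · 227^1 ≡ 212 · 11 · 302 · 223 · 60 · 227 (mod 307).
Accumulate the product:
212 · 11 = 2332 ≡ 183
183 · 302 = 55266 ≡ 6
6 · 223 = 1338 ≡ 110
110 · 60 = 6600 ≡ 153
153 · 227 = 34731 ≡ 40

40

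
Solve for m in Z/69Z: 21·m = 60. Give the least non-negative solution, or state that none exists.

16

gcd(21, 69) = 3, and 3 | 60, so solutions exist.
Divide through by 3: 7·m mod 23 = 20.
7⁻¹ ≡ 10 (mod 23).
m ≡ 10·20 ≡ 16 (mod 23).
The smallest non-negative solution is m = 16.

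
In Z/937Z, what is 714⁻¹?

479

937 = 1*714 + 223
714 = 3*223 + 45
223 = 4*45 + 43
45 = 1*43 + 2
43 = 21*2 + 1
2 = 2*1 + 0
gcd(714, 937) = 1, so the inverse exists.
Bézout: 1 = 349*937 − 458*714.
So 714⁻¹ ≡ −458 ≡ 479 (mod 937).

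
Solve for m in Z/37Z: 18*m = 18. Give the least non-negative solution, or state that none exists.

gcd(18, 37) = 1, so a unique solution mod 37 exists.
18⁻¹ ≡ 35 (mod 37).
m ≡ 35*18 ≡ 1 (mod 37).

1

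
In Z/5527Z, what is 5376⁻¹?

Run the extended Euclidean algorithm:
5527 = 1*5376 + 151
5376 = 35*151 + 91
151 = 1*91 + 60
91 = 1*60 + 31
60 = 1*31 + 29
31 = 1*29 + 2
29 = 14*2 + 1
2 = 2*1 + 0
gcd(5376, 5527) = 1, so the inverse exists.
Back-substitute for 1:
1 = 1*29 − 14*2
  = −14*31 + 15*29
  = 15*60 − 29*31
  = −29*91 + 44*60
  = 44*151 − 73*91
  = −73*5376 + 2599*151
  = 2599*5527 − 2672*5376
So 5376⁻¹ ≡ −2672 ≡ 2855 (mod 5527).

2855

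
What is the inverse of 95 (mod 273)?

23

By the extended Euclidean algorithm:
273 = 2*95 + 83
95 = 1*83 + 12
83 = 6*12 + 11
12 = 1*11 + 1
11 = 11*1 + 0
gcd(95, 273) = 1, so the inverse exists.
Back-substitute for 1:
1 = 1*12 − 1*11
  = −1*83 + 7*12
  = 7*95 − 8*83
  = −8*273 + 23*95
So 95⁻¹ ≡ 23 (mod 273).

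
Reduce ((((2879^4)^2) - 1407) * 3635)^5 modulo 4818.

2540

(2879)^4 ≡ 2413 (mod 4818)
(2413)^2 ≡ 2425 (mod 4818)
2425 - 1407 = 1018
1018 * 3635 = 3700430 ≡ 206 (mod 4818)
(206)^5 ≡ 2540 (mod 4818)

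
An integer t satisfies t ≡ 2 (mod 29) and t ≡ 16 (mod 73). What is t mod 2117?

89

29⁻¹ mod 73: 29·68 ≡ 1 (mod 73), so 29⁻¹ ≡ 68.
t = 2 + 29·((16 − 2)·68 mod 73) = 2 + 29·3 = 89.
Check: 89 mod 29 = 2, 89 mod 73 = 16. ✓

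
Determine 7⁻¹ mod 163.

163 = 23·7 + 2
7 = 3·2 + 1
2 = 2·1 + 0
gcd(7, 163) = 1, so the inverse exists.
Bézout: 1 = −3·163 + 70·7.
So 7⁻¹ ≡ 70 (mod 163).

70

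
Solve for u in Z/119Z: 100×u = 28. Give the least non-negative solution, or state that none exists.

105

gcd(100, 119) = 1, so a unique solution mod 119 exists.
100⁻¹ ≡ 25 (mod 119).
u ≡ 25×28 ≡ 105 (mod 119).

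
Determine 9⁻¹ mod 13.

Apply the Euclidean algorithm and back-substitute:
13 = 1*9 + 4
9 = 2*4 + 1
4 = 4*1 + 0
gcd(9, 13) = 1, so the inverse exists.
Back-substitute for 1:
1 = 1*9 − 2*4
  = −2*13 + 3*9
So 9⁻¹ ≡ 3 (mod 13).

3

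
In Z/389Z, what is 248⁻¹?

389 = 1*248 + 141
248 = 1*141 + 107
141 = 1*107 + 34
107 = 3*34 + 5
34 = 6*5 + 4
5 = 1*4 + 1
4 = 4*1 + 0
gcd(248, 389) = 1, so the inverse exists.
Back-substitute for 1:
1 = 1*5 − 1*4
  = −1*34 + 7*5
  = 7*107 − 22*34
  = −22*141 + 29*107
  = 29*248 − 51*141
  = −51*389 + 80*248
So 248⁻¹ ≡ 80 (mod 389).

80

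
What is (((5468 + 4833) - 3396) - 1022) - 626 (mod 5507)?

5468 + 4833 = 10301 ≡ 4794 (mod 5507)
4794 - 3396 = 1398
1398 - 1022 = 376
376 - 626 = -250 ≡ 5257 (mod 5507)

5257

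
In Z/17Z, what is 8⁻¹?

17 = 2×8 + 1
8 = 8×1 + 0
gcd(8, 17) = 1, so the inverse exists.
Bézout: 1 = 1×17 − 2×8.
So 8⁻¹ ≡ −2 ≡ 15 (mod 17).

15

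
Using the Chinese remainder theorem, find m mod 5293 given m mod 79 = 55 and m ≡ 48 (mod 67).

79⁻¹ mod 67: 79*28 ≡ 1 (mod 67), so 79⁻¹ ≡ 28.
m = 55 + 79*((48 − 55)*28 mod 67) = 55 + 79*5 = 450.
Check: 450 mod 79 = 55, 450 mod 67 = 48. ✓

450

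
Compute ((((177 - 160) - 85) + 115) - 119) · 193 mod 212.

96

177 - 160 = 17
17 - 85 = -68 ≡ 144 (mod 212)
144 + 115 = 259 ≡ 47 (mod 212)
47 - 119 = -72 ≡ 140 (mod 212)
140 · 193 = 27020 ≡ 96 (mod 212)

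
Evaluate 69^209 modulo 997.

By square-and-multiply:
209 in binary is 11010001, i.e. 209 = 128 + 64 + 16 + 1.
69^1 ≡ 69 (mod 997)
69^2 ≡ 69^2 = 4761 ≡ 773 (mod 997)
69^4 ≡ 773^2 = 597529 ≡ 326 (mod 997)
69^8 ≡ 326^2 = 106276 ≡ 594 (mod 997)
69^16 ≡ 594^2 = 352836 ≡ 895 (mod 997)
69^32 ≡ 895^2 = 801025 ≡ 434 (mod 997)
69^64 ≡ 434^2 = 188356 ≡ 920 (mod 997)
69^128 ≡ 920^2 = 846400 ≡ 944 (mod 997)
69^209 = 69^128 * 69^64 * 69^16 * 69^1 ≡ 944 * 920 * 895 * 69 (mod 997).
Accumulate the product:
944 * 920 = 868480 ≡ 93
93 * 895 = 83235 ≡ 484
484 * 69 = 33396 ≡ 495

495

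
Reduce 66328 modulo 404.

72

66328 = 164×404 + 72, so 66328 ≡ 72 (mod 404).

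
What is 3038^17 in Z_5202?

17 in binary is 10001, i.e. 17 = 16 + 1.
3038^1 ≡ 3038 (mod 5202)
3038^2 ≡ 3038^2 = 9229444 ≡ 1096 (mod 5202)
3038^4 ≡ 1096^2 = 1201216 ≡ 4756 (mod 5202)
3038^8 ≡ 4756^2 = 22619536 ≡ 1240 (mod 5202)
3038^16 ≡ 1240^2 = 1537600 ≡ 3010 (mod 5202)
3038^17 = 3038^16 × 3038^1 ≡ 3010 × 3038 (mod 5202).
3010 × 3038 = 9144380 ≡ 4466 (mod 5202).

4466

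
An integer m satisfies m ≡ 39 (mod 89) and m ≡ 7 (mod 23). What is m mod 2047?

306

89⁻¹ mod 23: 89*15 ≡ 1 (mod 23), so 89⁻¹ ≡ 15.
m = 39 + 89*((7 − 39)*15 mod 23) = 39 + 89*3 = 306.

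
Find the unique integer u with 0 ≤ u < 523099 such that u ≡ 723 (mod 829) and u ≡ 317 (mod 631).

310769

829⁻¹ mod 631: 829×341 ≡ 1 (mod 631), so 829⁻¹ ≡ 341.
u = 723 + 829×((317 − 723)×341 mod 631) = 723 + 829×374 = 310769.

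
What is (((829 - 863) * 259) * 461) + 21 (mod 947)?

829 - 863 = -34 ≡ 913 (mod 947)
913 * 259 = 236467 ≡ 664 (mod 947)
664 * 461 = 306104 ≡ 223 (mod 947)
223 + 21 = 244

244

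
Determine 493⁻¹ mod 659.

659 = 1·493 + 166
493 = 2·166 + 161
166 = 1·161 + 5
161 = 32·5 + 1
5 = 5·1 + 0
gcd(493, 659) = 1, so the inverse exists.
Bézout: 1 = −98·659 + 131·493.
So 493⁻¹ ≡ 131 (mod 659).

131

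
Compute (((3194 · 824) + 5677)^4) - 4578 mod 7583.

3194 · 824 = 2631856 ≡ 555 (mod 7583)
555 + 5677 = 6232
(6232)^4 ≡ 6270 (mod 7583)
6270 - 4578 = 1692

1692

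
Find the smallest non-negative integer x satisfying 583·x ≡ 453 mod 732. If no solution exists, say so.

51

gcd(583, 732) = 1, so a unique solution mod 732 exists.
583⁻¹ ≡ 619 (mod 732).
x ≡ 619·453 ≡ 51 (mod 732).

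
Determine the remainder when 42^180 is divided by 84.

Compute successive squares:
180 in binary is 10110100, i.e. 180 = 128 + 32 + 16 + 4.
42^1 ≡ 42 (mod 84)
42^2 ≡ 42^2 = 1764 ≡ 0 (mod 84)
42^4 ≡ 0^2 = 0 (mod 84)
42^8 ≡ 0^2 = 0 (mod 84)
42^16 ≡ 0^2 = 0 (mod 84)
42^32 ≡ 0^2 = 0 (mod 84)
42^64 ≡ 0^2 = 0 (mod 84)
42^128 ≡ 0^2 = 0 (mod 84)
42^180 = 42^128 · 42^32 · 42^16 · 42^4 ≡ 0 · 0 · 0 · 0 (mod 84).
Accumulate the product:
0 · 0 = 0
0 · 0 = 0
0 · 0 = 0

0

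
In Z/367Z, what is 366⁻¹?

366

By the extended Euclidean algorithm:
367 = 1·366 + 1
366 = 366·1 + 0
gcd(366, 367) = 1, so the inverse exists.
Bézout: 1 = 1·367 − 1·366.
So 366⁻¹ ≡ −1 ≡ 366 (mod 367).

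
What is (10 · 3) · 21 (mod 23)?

9

10 · 3 = 30 ≡ 7 (mod 23)
7 · 21 = 147 ≡ 9 (mod 23)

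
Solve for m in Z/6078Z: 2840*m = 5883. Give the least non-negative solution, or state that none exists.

gcd(2840, 6078) = 2, and 2 does not divide 5883.
So the congruence has no solution.

no solution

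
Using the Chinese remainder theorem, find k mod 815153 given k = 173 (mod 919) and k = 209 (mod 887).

919⁻¹ mod 887: 919*693 ≡ 1 (mod 887), so 919⁻¹ ≡ 693.
k = 173 + 919*((209 − 173)*693 mod 887) = 173 + 919*112 = 103101.

103101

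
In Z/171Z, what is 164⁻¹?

By the extended Euclidean algorithm:
171 = 1*164 + 7
164 = 23*7 + 3
7 = 2*3 + 1
3 = 3*1 + 0
gcd(164, 171) = 1, so the inverse exists.
Bézout: 1 = 47*171 − 49*164.
So 164⁻¹ ≡ −49 ≡ 122 (mod 171).

122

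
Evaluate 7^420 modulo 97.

33

By square-and-multiply:
420 in binary is 110100100, i.e. 420 = 256 + 128 + 32 + 4.
7^1 ≡ 7 (mod 97)
7^2 ≡ 7^2 = 49 (mod 97)
7^4 ≡ 49^2 = 2401 ≡ 73 (mod 97)
7^8 ≡ 73^2 = 5329 ≡ 91 (mod 97)
7^16 ≡ 91^2 = 8281 ≡ 36 (mod 97)
7^32 ≡ 36^2 = 1296 ≡ 35 (mod 97)
7^64 ≡ 35^2 = 1225 ≡ 61 (mod 97)
7^128 ≡ 61^2 = 3721 ≡ 35 (mod 97)
7^256 ≡ 35^2 = 1225 ≡ 61 (mod 97)
7^420 = 7^256 * 7^128 * 7^32 * 7^4 ≡ 61 * 35 * 35 * 73 (mod 97).
Accumulate the product:
61 * 35 = 2135 ≡ 1
1 * 35 = 35
35 * 73 = 2555 ≡ 33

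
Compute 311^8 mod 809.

207

311^1 ≡ 311 (mod 809)
311^2 ≡ 311^2 = 96721 ≡ 450 (mod 809)
311^4 ≡ 450^2 = 202500 ≡ 250 (mod 809)
311^8 ≡ 250^2 = 62500 ≡ 207 (mod 809)
So 311^8 ≡ 207 (mod 809).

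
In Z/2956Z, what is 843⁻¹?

Apply the Euclidean algorithm and back-substitute:
2956 = 3*843 + 427
843 = 1*427 + 416
427 = 1*416 + 11
416 = 37*11 + 9
11 = 1*9 + 2
9 = 4*2 + 1
2 = 2*1 + 0
gcd(843, 2956) = 1, so the inverse exists.
Back-substitute for 1:
1 = 1*9 − 4*2
  = −4*11 + 5*9
  = 5*416 − 189*11
  = −189*427 + 194*416
  = 194*843 − 383*427
  = −383*2956 + 1343*843
So 843⁻¹ ≡ 1343 (mod 2956).

1343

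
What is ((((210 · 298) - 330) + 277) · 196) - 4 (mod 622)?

22

210 · 298 = 62580 ≡ 380 (mod 622)
380 - 330 = 50
50 + 277 = 327
327 · 196 = 64092 ≡ 26 (mod 622)
26 - 4 = 22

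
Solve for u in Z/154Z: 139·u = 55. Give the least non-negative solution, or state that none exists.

gcd(139, 154) = 1, so a unique solution mod 154 exists.
139⁻¹ ≡ 41 (mod 154).
u ≡ 41·55 ≡ 99 (mod 154).

99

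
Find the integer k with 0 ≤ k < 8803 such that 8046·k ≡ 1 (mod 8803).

Apply the Euclidean algorithm and back-substitute:
8803 = 1*8046 + 757
8046 = 10*757 + 476
757 = 1*476 + 281
476 = 1*281 + 195
281 = 1*195 + 86
195 = 2*86 + 23
86 = 3*23 + 17
23 = 1*17 + 6
17 = 2*6 + 5
6 = 1*5 + 1
5 = 5*1 + 0
gcd(8046, 8803) = 1, so the inverse exists.
Back-substitute for 1:
1 = 1*6 − 1*5
  = −1*17 + 3*6
  = 3*23 − 4*17
  = −4*86 + 15*23
  = 15*195 − 34*86
  = −34*281 + 49*195
  = 49*476 − 83*281
  = −83*757 + 132*476
  = 132*8046 − 1403*757
  = −1403*8803 + 1535*8046
So 8046⁻¹ ≡ 1535 (mod 8803).

1535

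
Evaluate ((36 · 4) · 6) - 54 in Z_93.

66

36 · 4 = 144 ≡ 51 (mod 93)
51 · 6 = 306 ≡ 27 (mod 93)
27 - 54 = -27 ≡ 66 (mod 93)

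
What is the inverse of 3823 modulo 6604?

Run the extended Euclidean algorithm:
6604 = 1×3823 + 2781
3823 = 1×2781 + 1042
2781 = 2×1042 + 697
1042 = 1×697 + 345
697 = 2×345 + 7
345 = 49×7 + 2
7 = 3×2 + 1
2 = 2×1 + 0
gcd(3823, 6604) = 1, so the inverse exists.
Back-substitute for 1:
1 = 1×7 − 3×2
  = −3×345 + 148×7
  = 148×697 − 299×345
  = −299×1042 + 447×697
  = 447×2781 − 1193×1042
  = −1193×3823 + 1640×2781
  = 1640×6604 − 2833×3823
So 3823⁻¹ ≡ −2833 ≡ 3771 (mod 6604).

3771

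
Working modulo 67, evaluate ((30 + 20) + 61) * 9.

30 + 20 = 50
50 + 61 = 111 ≡ 44 (mod 67)
44 * 9 = 396 ≡ 61 (mod 67)

61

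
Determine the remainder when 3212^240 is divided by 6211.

3212^1 ≡ 3212 (mod 6211)
3212^2 ≡ 3212^2 = 10316944 ≡ 473 (mod 6211)
3212^4 ≡ 473^2 = 223729 ≡ 133 (mod 6211)
3212^8 ≡ 133^2 = 17689 ≡ 5267 (mod 6211)
3212^16 ≡ 5267^2 = 27741289 ≡ 2963 (mod 6211)
3212^32 ≡ 2963^2 = 8779369 ≡ 3226 (mod 6211)
3212^64 ≡ 3226^2 = 10407076 ≡ 3651 (mod 6211)
3212^128 ≡ 3651^2 = 13329801 ≡ 995 (mod 6211)
3212^240 = 3212^128 × 3212^64 × 3212^32 × 3212^16 ≡ 995 × 3651 × 3226 × 2963 (mod 6211).
Accumulate the product:
995 × 3651 = 3632745 ≡ 5521
5521 × 3226 = 17810746 ≡ 3809
3809 × 2963 = 11286067 ≡ 680

680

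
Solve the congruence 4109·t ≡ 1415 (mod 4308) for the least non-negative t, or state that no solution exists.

4171

gcd(4109, 4308) = 1, so a unique solution mod 4308 exists.
4109⁻¹ ≡ 1169 (mod 4308).
t ≡ 1169·1415 ≡ 4171 (mod 4308).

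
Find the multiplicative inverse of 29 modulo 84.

29

84 = 2·29 + 26
29 = 1·26 + 3
26 = 8·3 + 2
3 = 1·2 + 1
2 = 2·1 + 0
gcd(29, 84) = 1, so the inverse exists.
Back-substitute for 1:
1 = 1·3 − 1·2
  = −1·26 + 9·3
  = 9·29 − 10·26
  = −10·84 + 29·29
So 29⁻¹ ≡ 29 (mod 84).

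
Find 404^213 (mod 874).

213 in binary is 11010101, i.e. 213 = 128 + 64 + 16 + 4 + 1.
404^1 ≡ 404 (mod 874)
404^2 ≡ 404^2 = 163216 ≡ 652 (mod 874)
404^4 ≡ 652^2 = 425104 ≡ 340 (mod 874)
404^8 ≡ 340^2 = 115600 ≡ 232 (mod 874)
404^16 ≡ 232^2 = 53824 ≡ 510 (mod 874)
404^32 ≡ 510^2 = 260100 ≡ 522 (mod 874)
404^64 ≡ 522^2 = 272484 ≡ 670 (mod 874)
404^128 ≡ 670^2 = 448900 ≡ 538 (mod 874)
404^213 = 404^128 * 404^64 * 404^16 * 404^4 * 404^1 ≡ 538 * 670 * 510 * 340 * 404 (mod 874).
Accumulate the product:
538 * 670 = 360460 ≡ 372
372 * 510 = 189720 ≡ 62
62 * 340 = 21080 ≡ 104
104 * 404 = 42016 ≡ 64

64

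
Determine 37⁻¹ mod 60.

13

Apply the Euclidean algorithm and back-substitute:
60 = 1·37 + 23
37 = 1·23 + 14
23 = 1·14 + 9
14 = 1·9 + 5
9 = 1·5 + 4
5 = 1·4 + 1
4 = 4·1 + 0
gcd(37, 60) = 1, so the inverse exists.
Back-substitute for 1:
1 = 1·5 − 1·4
  = −1·9 + 2·5
  = 2·14 − 3·9
  = −3·23 + 5·14
  = 5·37 − 8·23
  = −8·60 + 13·37
So 37⁻¹ ≡ 13 (mod 60).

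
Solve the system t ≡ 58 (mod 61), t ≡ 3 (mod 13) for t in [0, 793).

61⁻¹ mod 13: 61×3 ≡ 1 (mod 13), so 61⁻¹ ≡ 3.
t = 58 + 61×((3 − 58)×3 mod 13) = 58 + 61×4 = 302.

302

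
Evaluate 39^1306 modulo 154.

137

1306 in binary is 10100011010, i.e. 1306 = 1024 + 256 + 16 + 8 + 2.
39^1 ≡ 39 (mod 154)
39^2 ≡ 39^2 = 1521 ≡ 135 (mod 154)
39^4 ≡ 135^2 = 18225 ≡ 53 (mod 154)
39^8 ≡ 53^2 = 2809 ≡ 37 (mod 154)
39^16 ≡ 37^2 = 1369 ≡ 137 (mod 154)
39^32 ≡ 137^2 = 18769 ≡ 135 (mod 154)
39^64 ≡ 135^2 = 18225 ≡ 53 (mod 154)
39^128 ≡ 53^2 = 2809 ≡ 37 (mod 154)
39^256 ≡ 37^2 = 1369 ≡ 137 (mod 154)
39^512 ≡ 137^2 = 18769 ≡ 135 (mod 154)
39^1024 ≡ 135^2 = 18225 ≡ 53 (mod 154)
39^1306 = 39^1024 * 39^256 * 39^16 * 39^8 * 39^2 ≡ 53 * 137 * 137 * 37 * 135 (mod 154).
Accumulate the product:
53 * 137 = 7261 ≡ 23
23 * 137 = 3151 ≡ 71
71 * 37 = 2627 ≡ 9
9 * 135 = 1215 ≡ 137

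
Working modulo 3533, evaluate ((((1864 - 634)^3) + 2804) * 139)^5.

579

1864 - 634 = 1230
(1230)^3 ≡ 570 (mod 3533)
570 + 2804 = 3374
3374 * 139 = 468986 ≡ 2630 (mod 3533)
(2630)^5 ≡ 579 (mod 3533)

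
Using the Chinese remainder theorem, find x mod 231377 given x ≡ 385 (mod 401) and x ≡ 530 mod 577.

401⁻¹ mod 577: 401×318 ≡ 1 (mod 577), so 401⁻¹ ≡ 318.
x = 385 + 401×((530 − 385)×318 mod 577) = 385 + 401×527 = 211712.

211712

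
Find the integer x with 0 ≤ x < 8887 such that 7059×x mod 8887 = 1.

6393

By the extended Euclidean algorithm:
8887 = 1·7059 + 1828
7059 = 3·1828 + 1575
1828 = 1·1575 + 253
1575 = 6·253 + 57
253 = 4·57 + 25
57 = 2·25 + 7
25 = 3·7 + 4
7 = 1·4 + 3
4 = 1·3 + 1
3 = 3·1 + 0
gcd(7059, 8887) = 1, so the inverse exists.
Back-substitute for 1:
1 = 1·4 − 1·3
  = −1·7 + 2·4
  = 2·25 − 7·7
  = −7·57 + 16·25
  = 16·253 − 71·57
  = −71·1575 + 442·253
  = 442·1828 − 513·1575
  = −513·7059 + 1981·1828
  = 1981·8887 − 2494·7059
So 7059⁻¹ ≡ −2494 ≡ 6393 (mod 8887).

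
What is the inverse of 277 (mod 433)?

Apply the Euclidean algorithm and back-substitute:
433 = 1·277 + 156
277 = 1·156 + 121
156 = 1·121 + 35
121 = 3·35 + 16
35 = 2·16 + 3
16 = 5·3 + 1
3 = 3·1 + 0
gcd(277, 433) = 1, so the inverse exists.
Back-substitute for 1:
1 = 1·16 − 5·3
  = −5·35 + 11·16
  = 11·121 − 38·35
  = −38·156 + 49·121
  = 49·277 − 87·156
  = −87·433 + 136·277
So 277⁻¹ ≡ 136 (mod 433).

136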